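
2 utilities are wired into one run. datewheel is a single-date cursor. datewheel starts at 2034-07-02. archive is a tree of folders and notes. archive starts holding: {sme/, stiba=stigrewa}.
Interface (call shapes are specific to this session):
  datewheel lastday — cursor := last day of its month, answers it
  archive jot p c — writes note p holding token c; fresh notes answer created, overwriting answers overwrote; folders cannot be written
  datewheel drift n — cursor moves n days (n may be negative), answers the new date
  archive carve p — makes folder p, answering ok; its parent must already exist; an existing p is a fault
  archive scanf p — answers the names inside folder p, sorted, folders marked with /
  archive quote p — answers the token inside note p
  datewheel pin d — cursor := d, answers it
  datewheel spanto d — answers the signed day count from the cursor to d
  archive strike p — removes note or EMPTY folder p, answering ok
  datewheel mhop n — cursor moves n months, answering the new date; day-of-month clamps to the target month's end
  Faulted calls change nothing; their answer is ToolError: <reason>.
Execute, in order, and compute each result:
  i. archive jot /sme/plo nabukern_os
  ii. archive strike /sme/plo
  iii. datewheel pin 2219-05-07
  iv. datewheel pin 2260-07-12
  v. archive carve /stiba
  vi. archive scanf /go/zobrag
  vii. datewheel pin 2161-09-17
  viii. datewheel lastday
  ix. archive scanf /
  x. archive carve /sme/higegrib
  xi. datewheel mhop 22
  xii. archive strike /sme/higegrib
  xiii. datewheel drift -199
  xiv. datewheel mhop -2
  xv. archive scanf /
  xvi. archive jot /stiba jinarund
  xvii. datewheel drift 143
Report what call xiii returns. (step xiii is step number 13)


Answer: 2163-01-12

Derivation:
% 1. archive jot(p=/sme/plo, c=nabukern_os) ~> created
% 2. archive strike(p=/sme/plo) ~> ok
% 3. datewheel pin(d=2219-05-07) ~> 2219-05-07
% 4. datewheel pin(d=2260-07-12) ~> 2260-07-12
% 5. archive carve(p=/stiba) ~> ToolError: exists
% 6. archive scanf(p=/go/zobrag) ~> ToolError: not found
% 7. datewheel pin(d=2161-09-17) ~> 2161-09-17
% 8. datewheel lastday() ~> 2161-09-30
% 9. archive scanf(p=/) ~> [sme/, stiba]
% 10. archive carve(p=/sme/higegrib) ~> ok
% 11. datewheel mhop(n=22) ~> 2163-07-30
% 12. archive strike(p=/sme/higegrib) ~> ok
% 13. datewheel drift(n=-199) ~> 2163-01-12
% 14. datewheel mhop(n=-2) ~> 2162-11-12
% 15. archive scanf(p=/) ~> [sme/, stiba]
% 16. archive jot(p=/stiba, c=jinarund) ~> overwrote
% 17. datewheel drift(n=143) ~> 2163-04-04


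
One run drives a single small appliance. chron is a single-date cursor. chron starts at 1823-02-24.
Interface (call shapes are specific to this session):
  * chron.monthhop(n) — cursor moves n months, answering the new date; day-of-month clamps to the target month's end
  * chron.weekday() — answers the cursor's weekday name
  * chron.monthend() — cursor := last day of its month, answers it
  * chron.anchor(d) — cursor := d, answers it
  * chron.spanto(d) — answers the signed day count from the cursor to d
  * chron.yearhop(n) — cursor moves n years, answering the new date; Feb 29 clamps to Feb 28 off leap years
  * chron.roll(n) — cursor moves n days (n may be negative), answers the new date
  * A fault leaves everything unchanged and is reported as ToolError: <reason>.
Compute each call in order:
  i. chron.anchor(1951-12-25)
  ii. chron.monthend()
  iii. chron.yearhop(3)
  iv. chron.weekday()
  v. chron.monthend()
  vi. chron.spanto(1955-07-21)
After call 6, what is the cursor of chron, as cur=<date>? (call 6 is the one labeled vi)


Answer: cur=1954-12-31

Derivation:
% chron.anchor d='1951-12-25'
:: 1951-12-25
% chron.monthend
:: 1951-12-31
% chron.yearhop n='3'
:: 1954-12-31
% chron.weekday
:: Friday
% chron.monthend
:: 1954-12-31
% chron.spanto d='1955-07-21'
:: 202


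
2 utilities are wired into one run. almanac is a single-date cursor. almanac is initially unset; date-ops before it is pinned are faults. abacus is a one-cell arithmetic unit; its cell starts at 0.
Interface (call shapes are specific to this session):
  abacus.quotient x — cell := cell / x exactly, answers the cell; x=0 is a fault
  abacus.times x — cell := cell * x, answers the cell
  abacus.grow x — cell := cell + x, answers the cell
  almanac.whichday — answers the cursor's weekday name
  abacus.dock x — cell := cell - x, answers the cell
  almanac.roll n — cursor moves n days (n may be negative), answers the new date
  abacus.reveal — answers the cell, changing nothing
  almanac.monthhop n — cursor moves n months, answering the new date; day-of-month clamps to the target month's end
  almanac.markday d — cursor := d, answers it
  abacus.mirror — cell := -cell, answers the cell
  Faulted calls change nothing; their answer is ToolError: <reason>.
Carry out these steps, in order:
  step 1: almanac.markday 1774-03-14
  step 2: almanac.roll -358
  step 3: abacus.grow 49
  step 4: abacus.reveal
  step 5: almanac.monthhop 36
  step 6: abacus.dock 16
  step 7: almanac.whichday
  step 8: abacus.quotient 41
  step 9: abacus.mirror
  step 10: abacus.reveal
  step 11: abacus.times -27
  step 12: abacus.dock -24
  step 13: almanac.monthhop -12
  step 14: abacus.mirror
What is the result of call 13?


→ markday(d=1774-03-14)
← 1774-03-14
→ roll(n=-358)
← 1773-03-21
→ grow(x=49)
← 49
→ reveal()
← 49
→ monthhop(n=36)
← 1776-03-21
→ dock(x=16)
← 33
→ whichday()
← Thursday
→ quotient(x=41)
← 33/41
→ mirror()
← -33/41
→ reveal()
← -33/41
→ times(x=-27)
← 891/41
→ dock(x=-24)
← 1875/41
→ monthhop(n=-12)
← 1775-03-21
→ mirror()
← -1875/41

Answer: 1775-03-21


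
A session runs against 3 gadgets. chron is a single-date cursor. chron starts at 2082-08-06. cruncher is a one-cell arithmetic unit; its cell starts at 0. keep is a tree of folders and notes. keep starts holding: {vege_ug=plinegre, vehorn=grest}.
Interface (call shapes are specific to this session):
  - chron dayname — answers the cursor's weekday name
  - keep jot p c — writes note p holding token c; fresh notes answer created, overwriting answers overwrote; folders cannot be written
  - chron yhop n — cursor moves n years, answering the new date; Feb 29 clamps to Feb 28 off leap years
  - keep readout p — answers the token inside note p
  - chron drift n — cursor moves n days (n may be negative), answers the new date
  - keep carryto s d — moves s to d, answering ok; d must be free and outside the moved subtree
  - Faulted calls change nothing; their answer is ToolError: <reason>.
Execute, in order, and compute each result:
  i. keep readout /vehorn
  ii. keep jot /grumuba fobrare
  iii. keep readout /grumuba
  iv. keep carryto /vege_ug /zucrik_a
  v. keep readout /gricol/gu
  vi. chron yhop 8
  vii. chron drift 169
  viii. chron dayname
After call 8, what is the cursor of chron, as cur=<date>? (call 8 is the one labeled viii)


% keep readout(p='/vehorn') == grest
% keep jot(p='/grumuba', c='fobrare') == created
% keep readout(p='/grumuba') == fobrare
% keep carryto(s='/vege_ug', d='/zucrik_a') == ok
% keep readout(p='/gricol/gu') == ToolError: not found
% chron yhop(n='8') == 2090-08-06
% chron drift(n='169') == 2091-01-22
% chron dayname() == Monday

Answer: cur=2091-01-22


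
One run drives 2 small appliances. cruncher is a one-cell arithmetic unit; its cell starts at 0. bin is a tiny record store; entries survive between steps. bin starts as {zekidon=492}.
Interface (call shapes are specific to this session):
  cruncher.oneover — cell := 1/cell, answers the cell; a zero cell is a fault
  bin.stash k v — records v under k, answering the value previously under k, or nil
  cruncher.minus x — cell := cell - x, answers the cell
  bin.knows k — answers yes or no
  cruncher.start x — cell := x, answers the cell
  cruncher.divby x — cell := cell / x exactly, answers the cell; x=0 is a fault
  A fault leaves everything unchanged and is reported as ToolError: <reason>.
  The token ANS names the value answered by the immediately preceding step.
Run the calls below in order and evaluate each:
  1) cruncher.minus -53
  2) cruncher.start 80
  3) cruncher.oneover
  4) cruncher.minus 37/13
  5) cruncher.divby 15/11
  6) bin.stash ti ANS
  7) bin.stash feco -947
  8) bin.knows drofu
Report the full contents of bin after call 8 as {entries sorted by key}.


→ cruncher.minus(x=-53)
← 53
→ cruncher.start(x=80)
← 80
→ cruncher.oneover()
← 1/80
→ cruncher.minus(x=37/13)
← -2947/1040
→ cruncher.divby(x=15/11)
← -32417/15600
→ bin.stash(k=ti, v=ANS)
← nil
→ bin.stash(k=feco, v=-947)
← nil
→ bin.knows(k=drofu)
← no

Answer: {feco=-947, ti=-32417/15600, zekidon=492}


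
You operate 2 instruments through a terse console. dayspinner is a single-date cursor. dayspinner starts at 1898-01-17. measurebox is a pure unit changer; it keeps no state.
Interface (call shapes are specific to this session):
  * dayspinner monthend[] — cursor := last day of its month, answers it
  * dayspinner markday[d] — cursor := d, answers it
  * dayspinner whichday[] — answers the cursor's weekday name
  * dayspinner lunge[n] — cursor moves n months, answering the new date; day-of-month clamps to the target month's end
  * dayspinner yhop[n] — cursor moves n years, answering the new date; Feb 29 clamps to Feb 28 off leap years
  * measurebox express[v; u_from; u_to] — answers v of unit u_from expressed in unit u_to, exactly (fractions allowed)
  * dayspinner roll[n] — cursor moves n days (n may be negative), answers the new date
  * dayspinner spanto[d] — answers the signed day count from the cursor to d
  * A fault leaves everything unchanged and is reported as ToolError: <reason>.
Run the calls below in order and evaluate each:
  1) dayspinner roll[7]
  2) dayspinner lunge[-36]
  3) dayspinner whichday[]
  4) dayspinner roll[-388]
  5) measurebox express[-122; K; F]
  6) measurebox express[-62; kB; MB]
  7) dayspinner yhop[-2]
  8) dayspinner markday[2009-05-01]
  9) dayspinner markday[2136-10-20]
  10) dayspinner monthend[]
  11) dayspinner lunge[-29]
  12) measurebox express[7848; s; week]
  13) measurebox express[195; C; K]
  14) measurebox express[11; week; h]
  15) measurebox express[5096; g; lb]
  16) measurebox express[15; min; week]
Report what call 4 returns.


Act: dayspinner roll[n='7']
Obs: 1898-01-24
Act: dayspinner lunge[n='-36']
Obs: 1895-01-24
Act: dayspinner whichday[]
Obs: Thursday
Act: dayspinner roll[n='-388']
Obs: 1894-01-01
Act: measurebox express[v='-122'; u_from='K'; u_to='F']
Obs: -67927/100
Act: measurebox express[v='-62'; u_from='kB'; u_to='MB']
Obs: -31/500
Act: dayspinner yhop[n='-2']
Obs: 1892-01-01
Act: dayspinner markday[d='2009-05-01']
Obs: 2009-05-01
Act: dayspinner markday[d='2136-10-20']
Obs: 2136-10-20
Act: dayspinner monthend[]
Obs: 2136-10-31
Act: dayspinner lunge[n='-29']
Obs: 2134-05-31
Act: measurebox express[v='7848'; u_from='s'; u_to='week']
Obs: 109/8400
Act: measurebox express[v='195'; u_from='C'; u_to='K']
Obs: 9363/20
Act: measurebox express[v='11'; u_from='week'; u_to='h']
Obs: 1848
Act: measurebox express[v='5096'; u_from='g'; u_to='lb']
Obs: 72800000/6479891
Act: measurebox express[v='15'; u_from='min'; u_to='week']
Obs: 1/672

Answer: 1894-01-01


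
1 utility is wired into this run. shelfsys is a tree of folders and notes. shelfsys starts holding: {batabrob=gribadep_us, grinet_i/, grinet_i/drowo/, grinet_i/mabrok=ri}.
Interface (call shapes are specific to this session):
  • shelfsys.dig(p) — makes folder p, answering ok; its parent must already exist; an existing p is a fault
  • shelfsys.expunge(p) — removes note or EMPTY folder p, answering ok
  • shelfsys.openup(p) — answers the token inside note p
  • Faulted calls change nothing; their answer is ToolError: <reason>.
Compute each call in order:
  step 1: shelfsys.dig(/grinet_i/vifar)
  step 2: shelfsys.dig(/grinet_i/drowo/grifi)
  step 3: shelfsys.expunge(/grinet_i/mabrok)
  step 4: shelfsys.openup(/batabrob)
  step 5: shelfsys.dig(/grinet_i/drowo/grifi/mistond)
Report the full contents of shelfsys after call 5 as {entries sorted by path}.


;; 1. dig(p→/grinet_i/vifar) ~> ok
;; 2. dig(p→/grinet_i/drowo/grifi) ~> ok
;; 3. expunge(p→/grinet_i/mabrok) ~> ok
;; 4. openup(p→/batabrob) ~> gribadep_us
;; 5. dig(p→/grinet_i/drowo/grifi/mistond) ~> ok

Answer: {batabrob=gribadep_us, grinet_i/, grinet_i/drowo/, grinet_i/drowo/grifi/, grinet_i/drowo/grifi/mistond/, grinet_i/vifar/}


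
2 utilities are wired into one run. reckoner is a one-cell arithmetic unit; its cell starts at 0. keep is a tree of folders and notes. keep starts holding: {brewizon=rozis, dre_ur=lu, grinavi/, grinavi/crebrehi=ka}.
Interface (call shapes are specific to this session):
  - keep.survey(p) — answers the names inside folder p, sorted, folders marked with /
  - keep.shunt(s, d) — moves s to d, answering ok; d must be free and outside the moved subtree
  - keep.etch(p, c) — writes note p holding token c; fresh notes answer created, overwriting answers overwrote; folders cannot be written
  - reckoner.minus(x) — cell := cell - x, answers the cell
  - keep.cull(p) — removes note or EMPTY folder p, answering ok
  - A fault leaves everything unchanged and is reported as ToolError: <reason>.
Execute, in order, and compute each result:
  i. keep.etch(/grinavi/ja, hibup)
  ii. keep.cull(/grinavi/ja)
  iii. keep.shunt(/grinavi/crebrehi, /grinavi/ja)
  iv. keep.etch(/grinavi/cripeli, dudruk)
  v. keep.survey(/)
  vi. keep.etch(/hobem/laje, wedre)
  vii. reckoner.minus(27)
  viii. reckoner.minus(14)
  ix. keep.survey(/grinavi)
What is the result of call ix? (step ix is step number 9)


>> keep.etch(/grinavi/ja, hibup)
<< created
>> keep.cull(/grinavi/ja)
<< ok
>> keep.shunt(/grinavi/crebrehi, /grinavi/ja)
<< ok
>> keep.etch(/grinavi/cripeli, dudruk)
<< created
>> keep.survey(/)
<< [brewizon, dre_ur, grinavi/]
>> keep.etch(/hobem/laje, wedre)
<< ToolError: no parent
>> reckoner.minus(27)
<< -27
>> reckoner.minus(14)
<< -41
>> keep.survey(/grinavi)
<< [cripeli, ja]

Answer: [cripeli, ja]


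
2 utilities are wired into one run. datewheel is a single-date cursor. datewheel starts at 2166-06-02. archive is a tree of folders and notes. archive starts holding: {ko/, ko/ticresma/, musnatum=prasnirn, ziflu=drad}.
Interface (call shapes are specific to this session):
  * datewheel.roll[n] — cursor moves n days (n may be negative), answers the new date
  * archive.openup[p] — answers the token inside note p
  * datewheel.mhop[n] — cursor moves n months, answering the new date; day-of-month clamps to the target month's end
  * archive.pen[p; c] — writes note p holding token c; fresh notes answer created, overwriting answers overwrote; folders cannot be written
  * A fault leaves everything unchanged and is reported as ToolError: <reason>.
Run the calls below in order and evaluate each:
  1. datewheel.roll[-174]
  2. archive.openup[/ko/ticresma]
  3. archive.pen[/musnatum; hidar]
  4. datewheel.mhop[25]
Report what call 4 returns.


Answer: 2168-01-10

Derivation:
Act: datewheel.roll[n='-174']
Obs: 2165-12-10
Act: archive.openup[p='/ko/ticresma']
Obs: ToolError: is a directory
Act: archive.pen[p='/musnatum'; c='hidar']
Obs: overwrote
Act: datewheel.mhop[n='25']
Obs: 2168-01-10


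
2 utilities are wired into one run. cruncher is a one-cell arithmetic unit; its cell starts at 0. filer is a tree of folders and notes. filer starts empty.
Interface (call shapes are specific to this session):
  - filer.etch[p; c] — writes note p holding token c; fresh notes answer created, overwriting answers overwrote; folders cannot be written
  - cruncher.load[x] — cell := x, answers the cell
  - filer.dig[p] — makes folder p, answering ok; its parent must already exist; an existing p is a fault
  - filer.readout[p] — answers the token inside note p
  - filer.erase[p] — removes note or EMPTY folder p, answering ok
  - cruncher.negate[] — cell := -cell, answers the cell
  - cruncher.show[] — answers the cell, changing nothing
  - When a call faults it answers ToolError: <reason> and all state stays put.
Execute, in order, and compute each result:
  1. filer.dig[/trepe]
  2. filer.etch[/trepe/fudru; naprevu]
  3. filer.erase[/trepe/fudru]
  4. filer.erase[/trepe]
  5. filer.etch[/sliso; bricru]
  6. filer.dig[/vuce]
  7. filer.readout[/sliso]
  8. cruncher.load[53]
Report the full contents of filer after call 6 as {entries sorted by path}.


% 1. filer.dig(p→/trepe) : ok
% 2. filer.etch(p→/trepe/fudru, c→naprevu) : created
% 3. filer.erase(p→/trepe/fudru) : ok
% 4. filer.erase(p→/trepe) : ok
% 5. filer.etch(p→/sliso, c→bricru) : created
% 6. filer.dig(p→/vuce) : ok
% 7. filer.readout(p→/sliso) : bricru
% 8. cruncher.load(x→53) : 53

Answer: {sliso=bricru, vuce/}


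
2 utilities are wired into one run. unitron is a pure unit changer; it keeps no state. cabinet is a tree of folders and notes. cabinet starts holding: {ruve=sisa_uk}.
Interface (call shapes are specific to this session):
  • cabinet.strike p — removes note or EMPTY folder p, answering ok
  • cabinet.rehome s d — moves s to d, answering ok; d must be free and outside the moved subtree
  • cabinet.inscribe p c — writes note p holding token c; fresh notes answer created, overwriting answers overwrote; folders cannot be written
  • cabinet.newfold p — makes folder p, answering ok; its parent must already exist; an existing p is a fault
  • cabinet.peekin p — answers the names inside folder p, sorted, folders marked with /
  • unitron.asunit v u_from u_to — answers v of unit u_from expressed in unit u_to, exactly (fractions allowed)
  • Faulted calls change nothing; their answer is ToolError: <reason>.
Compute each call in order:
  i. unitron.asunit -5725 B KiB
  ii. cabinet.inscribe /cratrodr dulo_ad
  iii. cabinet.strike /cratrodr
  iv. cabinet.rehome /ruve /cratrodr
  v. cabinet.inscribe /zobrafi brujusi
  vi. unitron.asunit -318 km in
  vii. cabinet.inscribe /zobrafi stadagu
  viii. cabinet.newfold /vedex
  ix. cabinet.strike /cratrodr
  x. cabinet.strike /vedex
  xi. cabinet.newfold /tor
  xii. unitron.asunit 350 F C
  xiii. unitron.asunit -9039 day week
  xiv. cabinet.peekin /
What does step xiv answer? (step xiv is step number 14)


Answer: [tor/, zobrafi]

Derivation:
> unitron.asunit v→-5725 u_from→B u_to→KiB
  -5725/1024
> cabinet.inscribe p→/cratrodr c→dulo_ad
  created
> cabinet.strike p→/cratrodr
  ok
> cabinet.rehome s→/ruve d→/cratrodr
  ok
> cabinet.inscribe p→/zobrafi c→brujusi
  created
> unitron.asunit v→-318 u_from→km u_to→in
  -1590000000/127
> cabinet.inscribe p→/zobrafi c→stadagu
  overwrote
> cabinet.newfold p→/vedex
  ok
> cabinet.strike p→/cratrodr
  ok
> cabinet.strike p→/vedex
  ok
> cabinet.newfold p→/tor
  ok
> unitron.asunit v→350 u_from→F u_to→C
  530/3
> unitron.asunit v→-9039 u_from→day u_to→week
  -9039/7
> cabinet.peekin p→/
  [tor/, zobrafi]


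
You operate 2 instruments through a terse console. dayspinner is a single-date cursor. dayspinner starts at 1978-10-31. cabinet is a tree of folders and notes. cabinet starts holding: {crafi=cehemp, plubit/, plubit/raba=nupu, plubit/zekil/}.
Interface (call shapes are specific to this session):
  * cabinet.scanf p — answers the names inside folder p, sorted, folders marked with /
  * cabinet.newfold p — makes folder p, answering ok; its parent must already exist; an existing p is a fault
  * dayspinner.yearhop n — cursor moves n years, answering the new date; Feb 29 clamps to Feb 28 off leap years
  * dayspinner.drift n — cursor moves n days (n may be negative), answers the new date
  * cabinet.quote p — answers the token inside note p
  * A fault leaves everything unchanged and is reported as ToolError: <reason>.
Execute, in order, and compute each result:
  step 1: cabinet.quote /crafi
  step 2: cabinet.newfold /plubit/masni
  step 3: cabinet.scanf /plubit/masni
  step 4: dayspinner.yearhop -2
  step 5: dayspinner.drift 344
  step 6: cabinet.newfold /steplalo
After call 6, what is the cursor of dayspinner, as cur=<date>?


I invoke quote using p='/crafi', and observe cehemp.
Then newfold using p='/plubit/masni', and see ok.
I use scanf using p='/plubit/masni': [].
Now I run yearhop using n='-2', yielding 1976-10-31.
I invoke drift using n='344', and observe 1977-10-10.
Now I run newfold using p='/steplalo': ok.

Answer: cur=1977-10-10


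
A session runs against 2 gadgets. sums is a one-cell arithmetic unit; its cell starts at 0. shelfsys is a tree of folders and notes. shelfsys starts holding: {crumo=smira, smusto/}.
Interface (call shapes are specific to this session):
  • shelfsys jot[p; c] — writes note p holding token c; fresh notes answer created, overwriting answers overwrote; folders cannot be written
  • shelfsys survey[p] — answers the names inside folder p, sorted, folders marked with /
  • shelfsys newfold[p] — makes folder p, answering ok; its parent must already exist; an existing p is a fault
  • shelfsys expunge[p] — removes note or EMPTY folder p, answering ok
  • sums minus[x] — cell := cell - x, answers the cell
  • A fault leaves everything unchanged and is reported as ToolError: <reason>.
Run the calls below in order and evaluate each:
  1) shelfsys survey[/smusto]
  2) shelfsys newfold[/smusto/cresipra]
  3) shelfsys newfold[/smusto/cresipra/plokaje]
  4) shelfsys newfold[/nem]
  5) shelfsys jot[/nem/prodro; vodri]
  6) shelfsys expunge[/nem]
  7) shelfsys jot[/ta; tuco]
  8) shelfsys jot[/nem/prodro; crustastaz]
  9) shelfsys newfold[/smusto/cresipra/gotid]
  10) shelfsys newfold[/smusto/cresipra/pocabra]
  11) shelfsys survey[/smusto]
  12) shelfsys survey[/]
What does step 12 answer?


Answer: [crumo, nem/, smusto/, ta]

Derivation:
>>> shelfsys survey p→/smusto
= []
>>> shelfsys newfold p→/smusto/cresipra
= ok
>>> shelfsys newfold p→/smusto/cresipra/plokaje
= ok
>>> shelfsys newfold p→/nem
= ok
>>> shelfsys jot p→/nem/prodro c→vodri
= created
>>> shelfsys expunge p→/nem
= ToolError: not empty
>>> shelfsys jot p→/ta c→tuco
= created
>>> shelfsys jot p→/nem/prodro c→crustastaz
= overwrote
>>> shelfsys newfold p→/smusto/cresipra/gotid
= ok
>>> shelfsys newfold p→/smusto/cresipra/pocabra
= ok
>>> shelfsys survey p→/smusto
= [cresipra/]
>>> shelfsys survey p→/
= [crumo, nem/, smusto/, ta]


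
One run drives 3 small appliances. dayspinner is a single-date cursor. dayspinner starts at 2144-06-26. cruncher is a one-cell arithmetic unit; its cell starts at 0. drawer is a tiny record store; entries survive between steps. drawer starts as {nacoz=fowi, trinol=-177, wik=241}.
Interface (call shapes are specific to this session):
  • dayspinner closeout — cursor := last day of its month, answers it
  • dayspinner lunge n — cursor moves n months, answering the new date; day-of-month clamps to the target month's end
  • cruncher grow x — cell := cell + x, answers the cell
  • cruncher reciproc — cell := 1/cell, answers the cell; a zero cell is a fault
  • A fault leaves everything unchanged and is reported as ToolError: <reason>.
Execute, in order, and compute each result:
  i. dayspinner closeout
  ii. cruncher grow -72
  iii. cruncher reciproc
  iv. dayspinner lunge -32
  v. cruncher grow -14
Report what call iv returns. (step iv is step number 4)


~$ dayspinner closeout
[out] 2144-06-30
~$ cruncher grow x=-72
[out] -72
~$ cruncher reciproc
[out] -1/72
~$ dayspinner lunge n=-32
[out] 2141-10-30
~$ cruncher grow x=-14
[out] -1009/72

Answer: 2141-10-30


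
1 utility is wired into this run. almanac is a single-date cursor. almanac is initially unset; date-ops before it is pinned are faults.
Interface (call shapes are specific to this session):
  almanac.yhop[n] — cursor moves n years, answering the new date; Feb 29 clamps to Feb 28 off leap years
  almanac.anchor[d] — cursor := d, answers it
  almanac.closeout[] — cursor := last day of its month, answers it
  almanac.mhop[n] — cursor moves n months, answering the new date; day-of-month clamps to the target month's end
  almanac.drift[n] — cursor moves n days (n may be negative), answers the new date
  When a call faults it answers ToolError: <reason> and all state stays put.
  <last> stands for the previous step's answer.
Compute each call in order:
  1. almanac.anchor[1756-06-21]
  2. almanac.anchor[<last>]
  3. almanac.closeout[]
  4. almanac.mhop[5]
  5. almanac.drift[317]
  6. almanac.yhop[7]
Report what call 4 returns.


Answer: 1756-11-30

Derivation:
Do: almanac.anchor[1756-06-21]
See: 1756-06-21
Do: almanac.anchor[<last>]
See: 1756-06-21
Do: almanac.closeout[]
See: 1756-06-30
Do: almanac.mhop[5]
See: 1756-11-30
Do: almanac.drift[317]
See: 1757-10-13
Do: almanac.yhop[7]
See: 1764-10-13


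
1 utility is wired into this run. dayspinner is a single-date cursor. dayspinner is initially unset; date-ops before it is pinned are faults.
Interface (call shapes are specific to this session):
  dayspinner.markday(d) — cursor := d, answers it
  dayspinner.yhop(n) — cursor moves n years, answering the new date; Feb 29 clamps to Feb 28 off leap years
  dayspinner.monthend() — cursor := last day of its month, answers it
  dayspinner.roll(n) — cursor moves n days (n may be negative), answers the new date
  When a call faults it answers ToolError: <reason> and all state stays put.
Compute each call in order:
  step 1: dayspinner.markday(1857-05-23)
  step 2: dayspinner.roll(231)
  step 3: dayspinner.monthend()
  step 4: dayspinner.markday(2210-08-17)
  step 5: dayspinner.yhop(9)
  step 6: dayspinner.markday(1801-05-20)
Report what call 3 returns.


% markday 1857-05-23
  1857-05-23
% roll 231
  1858-01-09
% monthend
  1858-01-31
% markday 2210-08-17
  2210-08-17
% yhop 9
  2219-08-17
% markday 1801-05-20
  1801-05-20

Answer: 1858-01-31


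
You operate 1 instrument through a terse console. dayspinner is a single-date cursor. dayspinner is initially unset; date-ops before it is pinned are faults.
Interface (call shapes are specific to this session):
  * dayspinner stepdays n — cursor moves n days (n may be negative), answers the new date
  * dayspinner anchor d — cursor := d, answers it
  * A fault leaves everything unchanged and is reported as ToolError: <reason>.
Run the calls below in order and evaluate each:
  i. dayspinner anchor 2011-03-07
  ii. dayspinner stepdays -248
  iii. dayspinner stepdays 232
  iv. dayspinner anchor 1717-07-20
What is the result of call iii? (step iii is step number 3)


~$ dayspinner anchor d='2011-03-07'
:: 2011-03-07
~$ dayspinner stepdays n='-248'
:: 2010-07-02
~$ dayspinner stepdays n='232'
:: 2011-02-19
~$ dayspinner anchor d='1717-07-20'
:: 1717-07-20

Answer: 2011-02-19


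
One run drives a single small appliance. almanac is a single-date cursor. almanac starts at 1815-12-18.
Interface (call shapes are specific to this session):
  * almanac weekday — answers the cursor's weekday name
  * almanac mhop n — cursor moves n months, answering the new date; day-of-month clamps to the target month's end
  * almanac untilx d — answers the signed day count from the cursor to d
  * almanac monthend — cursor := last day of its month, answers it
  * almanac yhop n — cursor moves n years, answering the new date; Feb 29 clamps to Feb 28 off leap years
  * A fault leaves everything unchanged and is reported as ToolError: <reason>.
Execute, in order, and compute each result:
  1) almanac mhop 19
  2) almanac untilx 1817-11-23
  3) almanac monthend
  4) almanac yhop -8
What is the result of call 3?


> almanac mhop n=19
  1817-07-18
> almanac untilx d=1817-11-23
  128
> almanac monthend
  1817-07-31
> almanac yhop n=-8
  1809-07-31

Answer: 1817-07-31


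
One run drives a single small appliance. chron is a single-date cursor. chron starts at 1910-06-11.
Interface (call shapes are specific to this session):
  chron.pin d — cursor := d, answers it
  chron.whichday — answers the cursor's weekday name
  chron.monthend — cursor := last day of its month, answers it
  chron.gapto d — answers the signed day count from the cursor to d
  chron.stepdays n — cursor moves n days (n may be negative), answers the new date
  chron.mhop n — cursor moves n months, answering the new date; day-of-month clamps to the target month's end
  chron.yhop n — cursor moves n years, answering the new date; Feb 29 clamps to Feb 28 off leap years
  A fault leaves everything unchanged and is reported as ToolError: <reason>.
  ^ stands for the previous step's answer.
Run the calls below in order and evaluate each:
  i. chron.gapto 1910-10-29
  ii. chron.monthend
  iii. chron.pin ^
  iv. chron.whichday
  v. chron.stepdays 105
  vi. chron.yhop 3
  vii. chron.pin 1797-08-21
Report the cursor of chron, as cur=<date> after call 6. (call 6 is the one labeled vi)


-> chron.gapto(d='1910-10-29')
<- 140
-> chron.monthend()
<- 1910-06-30
-> chron.pin(d='^')
<- 1910-06-30
-> chron.whichday()
<- Thursday
-> chron.stepdays(n='105')
<- 1910-10-13
-> chron.yhop(n='3')
<- 1913-10-13
-> chron.pin(d='1797-08-21')
<- 1797-08-21

Answer: cur=1913-10-13


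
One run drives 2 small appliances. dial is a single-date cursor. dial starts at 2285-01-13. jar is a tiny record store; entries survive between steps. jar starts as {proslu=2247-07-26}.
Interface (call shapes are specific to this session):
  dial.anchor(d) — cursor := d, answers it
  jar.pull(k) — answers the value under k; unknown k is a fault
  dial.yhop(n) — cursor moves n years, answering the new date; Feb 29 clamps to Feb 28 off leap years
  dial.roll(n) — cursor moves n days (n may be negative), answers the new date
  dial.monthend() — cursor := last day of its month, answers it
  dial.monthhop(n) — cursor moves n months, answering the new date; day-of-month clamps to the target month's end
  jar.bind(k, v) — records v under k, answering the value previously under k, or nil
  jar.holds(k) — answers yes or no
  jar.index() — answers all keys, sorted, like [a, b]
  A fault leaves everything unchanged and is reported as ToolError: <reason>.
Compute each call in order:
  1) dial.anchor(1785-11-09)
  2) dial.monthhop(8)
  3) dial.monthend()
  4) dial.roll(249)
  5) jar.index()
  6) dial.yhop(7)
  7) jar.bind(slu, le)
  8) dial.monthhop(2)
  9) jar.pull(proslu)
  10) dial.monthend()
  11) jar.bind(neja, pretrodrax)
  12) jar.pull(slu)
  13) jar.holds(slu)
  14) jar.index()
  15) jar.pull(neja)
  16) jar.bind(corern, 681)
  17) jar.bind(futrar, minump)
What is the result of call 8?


Answer: 1794-06-06

Derivation:
Do: anchor[d=1785-11-09]
See: 1785-11-09
Do: monthhop[n=8]
See: 1786-07-09
Do: monthend[]
See: 1786-07-31
Do: roll[n=249]
See: 1787-04-06
Do: index[]
See: [proslu]
Do: yhop[n=7]
See: 1794-04-06
Do: bind[k=slu; v=le]
See: nil
Do: monthhop[n=2]
See: 1794-06-06
Do: pull[k=proslu]
See: 2247-07-26
Do: monthend[]
See: 1794-06-30
Do: bind[k=neja; v=pretrodrax]
See: nil
Do: pull[k=slu]
See: le
Do: holds[k=slu]
See: yes
Do: index[]
See: [neja, proslu, slu]
Do: pull[k=neja]
See: pretrodrax
Do: bind[k=corern; v=681]
See: nil
Do: bind[k=futrar; v=minump]
See: nil


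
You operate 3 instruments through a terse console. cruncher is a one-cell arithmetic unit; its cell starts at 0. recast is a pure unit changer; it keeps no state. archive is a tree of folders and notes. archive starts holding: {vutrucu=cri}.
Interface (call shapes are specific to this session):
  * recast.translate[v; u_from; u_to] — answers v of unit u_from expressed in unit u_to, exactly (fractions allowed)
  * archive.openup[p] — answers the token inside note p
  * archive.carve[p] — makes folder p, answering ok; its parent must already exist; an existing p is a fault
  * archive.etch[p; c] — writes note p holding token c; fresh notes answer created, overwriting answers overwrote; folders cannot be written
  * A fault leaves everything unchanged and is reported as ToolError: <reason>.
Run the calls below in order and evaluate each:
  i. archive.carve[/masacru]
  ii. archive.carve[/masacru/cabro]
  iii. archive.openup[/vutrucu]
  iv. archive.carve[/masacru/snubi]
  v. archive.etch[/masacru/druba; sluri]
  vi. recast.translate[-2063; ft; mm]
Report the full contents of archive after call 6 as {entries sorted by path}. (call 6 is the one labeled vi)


-- 1. archive.carve(p→/masacru) -> ok
-- 2. archive.carve(p→/masacru/cabro) -> ok
-- 3. archive.openup(p→/vutrucu) -> cri
-- 4. archive.carve(p→/masacru/snubi) -> ok
-- 5. archive.etch(p→/masacru/druba, c→sluri) -> created
-- 6. recast.translate(v→-2063, u_from→ft, u_to→mm) -> -3144012/5

Answer: {masacru/, masacru/cabro/, masacru/druba=sluri, masacru/snubi/, vutrucu=cri}


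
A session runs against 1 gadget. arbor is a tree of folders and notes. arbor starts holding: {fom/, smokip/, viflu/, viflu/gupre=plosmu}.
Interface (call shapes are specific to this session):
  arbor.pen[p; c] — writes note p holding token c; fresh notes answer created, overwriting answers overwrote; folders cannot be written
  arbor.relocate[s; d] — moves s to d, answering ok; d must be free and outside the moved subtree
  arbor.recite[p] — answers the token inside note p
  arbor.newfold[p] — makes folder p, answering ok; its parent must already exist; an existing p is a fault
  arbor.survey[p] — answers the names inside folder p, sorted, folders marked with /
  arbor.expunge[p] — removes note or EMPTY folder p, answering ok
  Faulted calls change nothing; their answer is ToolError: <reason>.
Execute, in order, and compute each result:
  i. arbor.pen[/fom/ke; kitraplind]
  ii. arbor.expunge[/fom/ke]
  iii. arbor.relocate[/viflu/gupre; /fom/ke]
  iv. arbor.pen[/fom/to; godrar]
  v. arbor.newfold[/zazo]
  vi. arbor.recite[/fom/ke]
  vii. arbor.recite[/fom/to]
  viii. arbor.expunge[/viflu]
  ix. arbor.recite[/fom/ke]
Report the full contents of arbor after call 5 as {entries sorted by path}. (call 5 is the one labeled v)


Do: pen[p=/fom/ke; c=kitraplind]
See: created
Do: expunge[p=/fom/ke]
See: ok
Do: relocate[s=/viflu/gupre; d=/fom/ke]
See: ok
Do: pen[p=/fom/to; c=godrar]
See: created
Do: newfold[p=/zazo]
See: ok
Do: recite[p=/fom/ke]
See: plosmu
Do: recite[p=/fom/to]
See: godrar
Do: expunge[p=/viflu]
See: ok
Do: recite[p=/fom/ke]
See: plosmu

Answer: {fom/, fom/ke=plosmu, fom/to=godrar, smokip/, viflu/, zazo/}


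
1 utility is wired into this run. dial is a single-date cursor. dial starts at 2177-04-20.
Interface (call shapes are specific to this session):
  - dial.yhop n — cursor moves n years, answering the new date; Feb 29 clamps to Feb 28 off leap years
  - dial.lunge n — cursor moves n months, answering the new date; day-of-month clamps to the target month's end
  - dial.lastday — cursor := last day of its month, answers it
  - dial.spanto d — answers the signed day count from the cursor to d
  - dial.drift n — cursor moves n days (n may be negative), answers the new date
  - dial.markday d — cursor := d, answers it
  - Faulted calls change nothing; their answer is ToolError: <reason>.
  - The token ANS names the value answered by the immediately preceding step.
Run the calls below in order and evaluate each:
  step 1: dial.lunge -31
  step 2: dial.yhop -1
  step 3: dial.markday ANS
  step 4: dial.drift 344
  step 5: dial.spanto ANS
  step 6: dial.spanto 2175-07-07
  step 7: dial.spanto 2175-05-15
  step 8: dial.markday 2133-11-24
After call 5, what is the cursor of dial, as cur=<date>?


==> dial.lunge(n='-31')
<== 2174-09-20
==> dial.yhop(n='-1')
<== 2173-09-20
==> dial.markday(d='ANS')
<== 2173-09-20
==> dial.drift(n='344')
<== 2174-08-30
==> dial.spanto(d='ANS')
<== 0
==> dial.spanto(d='2175-07-07')
<== 311
==> dial.spanto(d='2175-05-15')
<== 258
==> dial.markday(d='2133-11-24')
<== 2133-11-24

Answer: cur=2174-08-30


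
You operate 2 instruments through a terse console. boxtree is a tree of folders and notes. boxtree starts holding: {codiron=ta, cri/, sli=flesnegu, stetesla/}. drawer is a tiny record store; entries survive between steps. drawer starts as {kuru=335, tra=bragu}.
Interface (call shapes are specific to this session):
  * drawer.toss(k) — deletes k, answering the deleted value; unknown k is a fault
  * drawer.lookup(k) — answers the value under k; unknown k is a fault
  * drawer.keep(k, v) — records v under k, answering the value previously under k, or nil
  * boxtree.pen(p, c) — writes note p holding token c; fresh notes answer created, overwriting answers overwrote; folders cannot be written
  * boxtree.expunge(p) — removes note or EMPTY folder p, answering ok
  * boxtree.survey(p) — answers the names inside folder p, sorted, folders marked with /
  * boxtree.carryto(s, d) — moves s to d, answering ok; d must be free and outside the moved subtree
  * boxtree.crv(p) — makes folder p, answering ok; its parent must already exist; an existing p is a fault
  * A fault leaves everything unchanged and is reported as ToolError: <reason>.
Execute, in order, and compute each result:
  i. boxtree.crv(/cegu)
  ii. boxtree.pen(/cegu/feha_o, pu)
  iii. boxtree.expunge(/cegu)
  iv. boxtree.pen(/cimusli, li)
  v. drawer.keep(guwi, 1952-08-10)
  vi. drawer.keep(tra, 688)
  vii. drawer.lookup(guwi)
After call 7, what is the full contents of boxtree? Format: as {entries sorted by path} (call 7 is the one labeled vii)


>> boxtree.crv(p→/cegu)
<< ok
>> boxtree.pen(p→/cegu/feha_o, c→pu)
<< created
>> boxtree.expunge(p→/cegu)
<< ToolError: not empty
>> boxtree.pen(p→/cimusli, c→li)
<< created
>> drawer.keep(k→guwi, v→1952-08-10)
<< nil
>> drawer.keep(k→tra, v→688)
<< bragu
>> drawer.lookup(k→guwi)
<< 1952-08-10

Answer: {cegu/, cegu/feha_o=pu, cimusli=li, codiron=ta, cri/, sli=flesnegu, stetesla/}


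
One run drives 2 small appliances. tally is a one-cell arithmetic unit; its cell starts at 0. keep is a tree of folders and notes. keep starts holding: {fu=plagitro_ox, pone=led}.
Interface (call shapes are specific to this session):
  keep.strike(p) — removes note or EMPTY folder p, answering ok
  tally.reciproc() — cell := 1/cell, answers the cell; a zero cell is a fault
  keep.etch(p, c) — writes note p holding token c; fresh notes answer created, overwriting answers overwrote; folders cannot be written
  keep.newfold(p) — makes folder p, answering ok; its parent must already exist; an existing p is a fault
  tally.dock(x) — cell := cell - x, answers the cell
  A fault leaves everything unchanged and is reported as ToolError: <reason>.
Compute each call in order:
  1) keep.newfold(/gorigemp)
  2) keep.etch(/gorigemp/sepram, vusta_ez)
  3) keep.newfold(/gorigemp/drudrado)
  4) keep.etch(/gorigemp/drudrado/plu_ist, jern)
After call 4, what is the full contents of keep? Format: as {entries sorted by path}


Answer: {fu=plagitro_ox, gorigemp/, gorigemp/drudrado/, gorigemp/drudrado/plu_ist=jern, gorigemp/sepram=vusta_ez, pone=led}

Derivation:
I try keep.newfold with p='/gorigemp', and get ok.
I try keep.etch with p='/gorigemp/sepram', c='vusta_ez', and see created.
Then keep.newfold with p='/gorigemp/drudrado', yielding ok.
Using keep.etch with p='/gorigemp/drudrado/plu_ist', c='jern', giving created.


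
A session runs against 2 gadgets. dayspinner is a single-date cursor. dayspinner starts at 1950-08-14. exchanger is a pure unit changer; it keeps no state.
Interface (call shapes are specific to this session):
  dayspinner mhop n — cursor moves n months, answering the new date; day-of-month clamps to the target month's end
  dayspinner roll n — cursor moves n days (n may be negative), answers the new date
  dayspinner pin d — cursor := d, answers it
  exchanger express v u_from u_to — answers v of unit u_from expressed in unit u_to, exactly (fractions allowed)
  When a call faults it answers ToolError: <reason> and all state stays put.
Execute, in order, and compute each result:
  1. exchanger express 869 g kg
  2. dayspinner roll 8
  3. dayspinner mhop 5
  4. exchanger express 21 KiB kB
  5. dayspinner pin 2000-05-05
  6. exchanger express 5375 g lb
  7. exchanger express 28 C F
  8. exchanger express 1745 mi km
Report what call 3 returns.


Step: exchanger express[v='869'; u_from='g'; u_to='kg']
Result: 869/1000
Step: dayspinner roll[n='8']
Result: 1950-08-22
Step: dayspinner mhop[n='5']
Result: 1951-01-22
Step: exchanger express[v='21'; u_from='KiB'; u_to='kB']
Result: 2688/125
Step: dayspinner pin[d='2000-05-05']
Result: 2000-05-05
Step: exchanger express[v='5375'; u_from='g'; u_to='lb']
Result: 537500000/45359237
Step: exchanger express[v='28'; u_from='C'; u_to='F']
Result: 412/5
Step: exchanger express[v='1745'; u_from='mi'; u_to='km']
Result: 8775954/3125

Answer: 1951-01-22
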